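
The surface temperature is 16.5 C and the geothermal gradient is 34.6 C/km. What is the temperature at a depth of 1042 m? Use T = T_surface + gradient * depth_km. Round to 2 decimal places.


Convert depth to km: 1042 / 1000 = 1.042 km
Temperature increase = gradient * depth_km = 34.6 * 1.042 = 36.05 C
Temperature at depth = T_surface + delta_T = 16.5 + 36.05
T = 52.55 C

52.55


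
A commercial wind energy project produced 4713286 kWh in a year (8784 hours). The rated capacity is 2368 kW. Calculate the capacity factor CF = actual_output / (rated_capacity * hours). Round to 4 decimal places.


Capacity factor = actual output / maximum possible output
Maximum possible = rated * hours = 2368 * 8784 = 20800512 kWh
CF = 4713286 / 20800512
CF = 0.2266

0.2266


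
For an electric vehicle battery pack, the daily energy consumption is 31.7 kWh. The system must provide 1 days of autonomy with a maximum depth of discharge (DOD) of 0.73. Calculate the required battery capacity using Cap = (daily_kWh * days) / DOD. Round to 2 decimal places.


Total energy needed = daily * days = 31.7 * 1 = 31.7 kWh
Account for depth of discharge:
  Cap = total_energy / DOD = 31.7 / 0.73
  Cap = 43.42 kWh

43.42


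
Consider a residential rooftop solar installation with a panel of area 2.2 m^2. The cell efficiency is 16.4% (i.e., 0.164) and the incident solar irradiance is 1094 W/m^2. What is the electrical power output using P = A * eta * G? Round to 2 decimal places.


Use the solar power formula P = A * eta * G.
Given: A = 2.2 m^2, eta = 0.164, G = 1094 W/m^2
P = 2.2 * 0.164 * 1094
P = 394.72 W

394.72


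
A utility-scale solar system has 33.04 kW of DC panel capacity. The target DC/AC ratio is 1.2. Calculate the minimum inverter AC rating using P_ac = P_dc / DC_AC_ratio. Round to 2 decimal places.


The inverter AC capacity is determined by the DC/AC ratio.
Given: P_dc = 33.04 kW, DC/AC ratio = 1.2
P_ac = P_dc / ratio = 33.04 / 1.2
P_ac = 27.53 kW

27.53


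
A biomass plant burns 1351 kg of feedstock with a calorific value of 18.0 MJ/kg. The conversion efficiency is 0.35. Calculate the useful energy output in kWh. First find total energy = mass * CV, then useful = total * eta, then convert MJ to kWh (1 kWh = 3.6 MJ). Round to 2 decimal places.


Total energy = mass * CV = 1351 * 18.0 = 24318.0 MJ
Useful energy = total * eta = 24318.0 * 0.35 = 8511.3 MJ
Convert to kWh: 8511.3 / 3.6
Useful energy = 2364.25 kWh

2364.25


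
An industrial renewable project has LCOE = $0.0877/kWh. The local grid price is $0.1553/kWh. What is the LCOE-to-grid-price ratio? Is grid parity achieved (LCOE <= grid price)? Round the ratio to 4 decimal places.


Compare LCOE to grid price:
  LCOE = $0.0877/kWh, Grid price = $0.1553/kWh
  Ratio = LCOE / grid_price = 0.0877 / 0.1553 = 0.5647
  Grid parity achieved (ratio <= 1)? yes

0.5647


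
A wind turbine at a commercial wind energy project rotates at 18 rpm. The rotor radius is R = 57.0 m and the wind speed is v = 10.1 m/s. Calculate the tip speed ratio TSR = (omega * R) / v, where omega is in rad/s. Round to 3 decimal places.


Convert rotational speed to rad/s:
  omega = 18 * 2 * pi / 60 = 1.885 rad/s
Compute tip speed:
  v_tip = omega * R = 1.885 * 57.0 = 107.442 m/s
Tip speed ratio:
  TSR = v_tip / v_wind = 107.442 / 10.1 = 10.638

10.638


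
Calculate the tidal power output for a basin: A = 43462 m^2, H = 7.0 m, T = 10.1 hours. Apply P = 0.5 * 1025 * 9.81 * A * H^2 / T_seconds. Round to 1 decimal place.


Convert period to seconds: T = 10.1 * 3600 = 36360.0 s
H^2 = 7.0^2 = 49.0
P = 0.5 * rho * g * A * H^2 / T
P = 0.5 * 1025 * 9.81 * 43462 * 49.0 / 36360.0
P = 294472.5 W

294472.5


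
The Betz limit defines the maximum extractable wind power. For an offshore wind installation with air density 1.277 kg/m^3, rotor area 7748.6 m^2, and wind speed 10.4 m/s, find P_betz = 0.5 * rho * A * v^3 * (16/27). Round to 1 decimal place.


The Betz coefficient Cp_max = 16/27 = 0.5926
v^3 = 10.4^3 = 1124.864
P_betz = 0.5 * rho * A * v^3 * Cp_max
P_betz = 0.5 * 1.277 * 7748.6 * 1124.864 * 0.5926
P_betz = 3297922.0 W

3297922.0


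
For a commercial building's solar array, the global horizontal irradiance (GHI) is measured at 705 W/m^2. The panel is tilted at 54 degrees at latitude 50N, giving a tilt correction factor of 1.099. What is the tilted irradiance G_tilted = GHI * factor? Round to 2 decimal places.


Identify the given values:
  GHI = 705 W/m^2, tilt correction factor = 1.099
Apply the formula G_tilted = GHI * factor:
  G_tilted = 705 * 1.099
  G_tilted = 774.80 W/m^2

774.80


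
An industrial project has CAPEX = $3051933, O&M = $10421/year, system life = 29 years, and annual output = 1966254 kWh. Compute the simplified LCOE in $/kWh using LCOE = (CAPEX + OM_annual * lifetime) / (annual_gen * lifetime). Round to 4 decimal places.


Total cost = CAPEX + OM * lifetime = 3051933 + 10421 * 29 = 3051933 + 302209 = 3354142
Total generation = annual * lifetime = 1966254 * 29 = 57021366 kWh
LCOE = 3354142 / 57021366
LCOE = 0.0588 $/kWh

0.0588


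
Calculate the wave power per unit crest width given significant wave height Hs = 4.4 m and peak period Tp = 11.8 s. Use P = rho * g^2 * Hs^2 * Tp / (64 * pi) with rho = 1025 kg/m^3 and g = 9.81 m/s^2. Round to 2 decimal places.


Apply wave power formula:
  g^2 = 9.81^2 = 96.2361
  Hs^2 = 4.4^2 = 19.36
  Numerator = rho * g^2 * Hs^2 * Tp = 1025 * 96.2361 * 19.36 * 11.8 = 22534568.19
  Denominator = 64 * pi = 201.0619
  P = 22534568.19 / 201.0619 = 112077.75 W/m

112077.75


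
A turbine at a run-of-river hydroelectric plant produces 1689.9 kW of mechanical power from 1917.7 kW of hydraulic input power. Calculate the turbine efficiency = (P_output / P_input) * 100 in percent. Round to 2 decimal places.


Turbine efficiency = (output power / input power) * 100
eta = (1689.9 / 1917.7) * 100
eta = 88.12%

88.12


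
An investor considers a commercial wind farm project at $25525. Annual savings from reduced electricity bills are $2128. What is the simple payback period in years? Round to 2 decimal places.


Simple payback period = initial cost / annual savings
Payback = 25525 / 2128
Payback = 11.99 years

11.99


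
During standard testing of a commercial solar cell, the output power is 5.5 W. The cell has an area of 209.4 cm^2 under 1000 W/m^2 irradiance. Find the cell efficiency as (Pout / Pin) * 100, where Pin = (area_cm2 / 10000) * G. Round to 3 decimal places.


First compute the input power:
  Pin = area_cm2 / 10000 * G = 209.4 / 10000 * 1000 = 20.94 W
Then compute efficiency:
  Efficiency = (Pout / Pin) * 100 = (5.5 / 20.94) * 100
  Efficiency = 26.266%

26.266


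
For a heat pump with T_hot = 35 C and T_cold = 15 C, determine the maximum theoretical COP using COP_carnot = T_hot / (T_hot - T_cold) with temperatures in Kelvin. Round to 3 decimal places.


Convert to Kelvin:
  T_hot = 35 + 273.15 = 308.15 K
  T_cold = 15 + 273.15 = 288.15 K
Apply Carnot COP formula:
  COP = T_hot_K / (T_hot_K - T_cold_K) = 308.15 / 20.0
  COP = 15.408

15.408


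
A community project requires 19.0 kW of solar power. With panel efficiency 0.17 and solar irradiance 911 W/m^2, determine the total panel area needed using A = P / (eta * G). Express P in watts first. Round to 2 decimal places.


Convert target power to watts: P = 19.0 * 1000 = 19000.0 W
Compute denominator: eta * G = 0.17 * 911 = 154.87
Required area A = P / (eta * G) = 19000.0 / 154.87
A = 122.68 m^2

122.68


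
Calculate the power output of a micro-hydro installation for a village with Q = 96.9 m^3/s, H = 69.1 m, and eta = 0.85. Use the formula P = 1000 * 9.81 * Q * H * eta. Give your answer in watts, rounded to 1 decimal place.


Apply the hydropower formula P = rho * g * Q * H * eta
rho * g = 1000 * 9.81 = 9810.0
P = 9810.0 * 96.9 * 69.1 * 0.85
P = 55832844.9 W

55832844.9


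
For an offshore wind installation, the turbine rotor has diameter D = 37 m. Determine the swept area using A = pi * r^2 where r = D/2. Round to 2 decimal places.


Compute the rotor radius:
  r = D / 2 = 37 / 2 = 18.5 m
Calculate swept area:
  A = pi * r^2 = pi * 18.5^2
  A = 1075.21 m^2

1075.21


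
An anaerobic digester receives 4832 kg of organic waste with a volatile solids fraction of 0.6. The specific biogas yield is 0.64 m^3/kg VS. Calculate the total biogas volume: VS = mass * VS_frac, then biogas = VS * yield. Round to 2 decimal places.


Compute volatile solids:
  VS = mass * VS_fraction = 4832 * 0.6 = 2899.2 kg
Calculate biogas volume:
  Biogas = VS * specific_yield = 2899.2 * 0.64
  Biogas = 1855.49 m^3

1855.49


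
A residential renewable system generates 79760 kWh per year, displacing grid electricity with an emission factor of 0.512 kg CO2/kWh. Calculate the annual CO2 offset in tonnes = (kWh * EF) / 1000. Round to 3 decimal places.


CO2 offset in kg = generation * emission_factor
CO2 offset = 79760 * 0.512 = 40837.12 kg
Convert to tonnes:
  CO2 offset = 40837.12 / 1000 = 40.837 tonnes

40.837


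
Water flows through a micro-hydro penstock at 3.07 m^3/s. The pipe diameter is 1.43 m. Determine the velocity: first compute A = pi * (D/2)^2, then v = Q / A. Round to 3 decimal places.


Compute pipe cross-sectional area:
  A = pi * (D/2)^2 = pi * (1.43/2)^2 = 1.6061 m^2
Calculate velocity:
  v = Q / A = 3.07 / 1.6061
  v = 1.912 m/s

1.912


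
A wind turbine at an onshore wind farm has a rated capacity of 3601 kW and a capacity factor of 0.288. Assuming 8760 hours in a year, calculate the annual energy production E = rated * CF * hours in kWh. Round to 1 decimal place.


Annual energy = rated_kW * capacity_factor * hours_per_year
Given: P_rated = 3601 kW, CF = 0.288, hours = 8760
E = 3601 * 0.288 * 8760
E = 9084890.9 kWh

9084890.9


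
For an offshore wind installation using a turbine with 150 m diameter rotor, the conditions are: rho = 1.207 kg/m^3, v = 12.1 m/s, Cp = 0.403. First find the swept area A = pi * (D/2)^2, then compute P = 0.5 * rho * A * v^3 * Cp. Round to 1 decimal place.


Step 1 -- Compute swept area:
  A = pi * (D/2)^2 = pi * (150/2)^2 = 17671.46 m^2
Step 2 -- Apply wind power equation:
  P = 0.5 * rho * A * v^3 * Cp
  v^3 = 12.1^3 = 1771.561
  P = 0.5 * 1.207 * 17671.46 * 1771.561 * 0.403
  P = 7613964.2 W

7613964.2


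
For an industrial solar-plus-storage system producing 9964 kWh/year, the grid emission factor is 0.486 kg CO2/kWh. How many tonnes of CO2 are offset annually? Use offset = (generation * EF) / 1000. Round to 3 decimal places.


CO2 offset in kg = generation * emission_factor
CO2 offset = 9964 * 0.486 = 4842.5 kg
Convert to tonnes:
  CO2 offset = 4842.5 / 1000 = 4.843 tonnes

4.843


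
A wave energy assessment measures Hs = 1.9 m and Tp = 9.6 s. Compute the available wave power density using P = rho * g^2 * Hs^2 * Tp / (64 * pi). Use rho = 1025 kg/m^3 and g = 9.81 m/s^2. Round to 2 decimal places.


Apply wave power formula:
  g^2 = 9.81^2 = 96.2361
  Hs^2 = 1.9^2 = 3.61
  Numerator = rho * g^2 * Hs^2 * Tp = 1025 * 96.2361 * 3.61 * 9.6 = 3418537.24
  Denominator = 64 * pi = 201.0619
  P = 3418537.24 / 201.0619 = 17002.41 W/m

17002.41


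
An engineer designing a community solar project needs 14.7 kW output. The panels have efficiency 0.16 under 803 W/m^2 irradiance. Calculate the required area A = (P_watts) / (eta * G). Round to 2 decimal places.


Convert target power to watts: P = 14.7 * 1000 = 14700.0 W
Compute denominator: eta * G = 0.16 * 803 = 128.48
Required area A = P / (eta * G) = 14700.0 / 128.48
A = 114.41 m^2

114.41


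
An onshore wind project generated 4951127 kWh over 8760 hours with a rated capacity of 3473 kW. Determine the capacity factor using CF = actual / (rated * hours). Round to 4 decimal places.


Capacity factor = actual output / maximum possible output
Maximum possible = rated * hours = 3473 * 8760 = 30423480 kWh
CF = 4951127 / 30423480
CF = 0.1627

0.1627


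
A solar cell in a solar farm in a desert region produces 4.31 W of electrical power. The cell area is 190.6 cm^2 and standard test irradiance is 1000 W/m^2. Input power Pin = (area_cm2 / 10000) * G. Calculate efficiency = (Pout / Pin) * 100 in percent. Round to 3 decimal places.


First compute the input power:
  Pin = area_cm2 / 10000 * G = 190.6 / 10000 * 1000 = 19.06 W
Then compute efficiency:
  Efficiency = (Pout / Pin) * 100 = (4.31 / 19.06) * 100
  Efficiency = 22.613%

22.613


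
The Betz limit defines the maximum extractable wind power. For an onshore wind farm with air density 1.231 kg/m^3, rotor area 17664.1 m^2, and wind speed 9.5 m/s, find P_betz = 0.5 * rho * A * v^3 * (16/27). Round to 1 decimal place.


The Betz coefficient Cp_max = 16/27 = 0.5926
v^3 = 9.5^3 = 857.375
P_betz = 0.5 * rho * A * v^3 * Cp_max
P_betz = 0.5 * 1.231 * 17664.1 * 857.375 * 0.5926
P_betz = 5523910.2 W

5523910.2


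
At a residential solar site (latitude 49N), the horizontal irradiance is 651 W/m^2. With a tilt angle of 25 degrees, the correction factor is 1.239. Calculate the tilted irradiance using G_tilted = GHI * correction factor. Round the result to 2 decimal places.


Identify the given values:
  GHI = 651 W/m^2, tilt correction factor = 1.239
Apply the formula G_tilted = GHI * factor:
  G_tilted = 651 * 1.239
  G_tilted = 806.59 W/m^2

806.59


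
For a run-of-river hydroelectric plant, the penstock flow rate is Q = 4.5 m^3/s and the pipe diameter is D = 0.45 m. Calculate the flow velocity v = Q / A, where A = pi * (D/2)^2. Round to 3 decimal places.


Compute pipe cross-sectional area:
  A = pi * (D/2)^2 = pi * (0.45/2)^2 = 0.159 m^2
Calculate velocity:
  v = Q / A = 4.5 / 0.159
  v = 28.294 m/s

28.294


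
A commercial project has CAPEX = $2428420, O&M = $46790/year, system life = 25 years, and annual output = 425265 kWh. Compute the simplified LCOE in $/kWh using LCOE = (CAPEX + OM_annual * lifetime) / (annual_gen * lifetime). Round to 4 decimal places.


Total cost = CAPEX + OM * lifetime = 2428420 + 46790 * 25 = 2428420 + 1169750 = 3598170
Total generation = annual * lifetime = 425265 * 25 = 10631625 kWh
LCOE = 3598170 / 10631625
LCOE = 0.3384 $/kWh

0.3384


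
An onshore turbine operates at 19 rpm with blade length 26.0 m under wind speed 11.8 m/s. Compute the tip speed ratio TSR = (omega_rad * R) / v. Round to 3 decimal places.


Convert rotational speed to rad/s:
  omega = 19 * 2 * pi / 60 = 1.9897 rad/s
Compute tip speed:
  v_tip = omega * R = 1.9897 * 26.0 = 51.732 m/s
Tip speed ratio:
  TSR = v_tip / v_wind = 51.732 / 11.8 = 4.384

4.384


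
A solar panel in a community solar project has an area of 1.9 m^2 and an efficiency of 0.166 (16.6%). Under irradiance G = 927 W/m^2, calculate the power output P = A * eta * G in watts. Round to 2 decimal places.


Use the solar power formula P = A * eta * G.
Given: A = 1.9 m^2, eta = 0.166, G = 927 W/m^2
P = 1.9 * 0.166 * 927
P = 292.38 W

292.38


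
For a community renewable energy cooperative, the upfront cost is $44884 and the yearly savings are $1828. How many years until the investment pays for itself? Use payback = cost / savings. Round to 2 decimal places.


Simple payback period = initial cost / annual savings
Payback = 44884 / 1828
Payback = 24.55 years

24.55


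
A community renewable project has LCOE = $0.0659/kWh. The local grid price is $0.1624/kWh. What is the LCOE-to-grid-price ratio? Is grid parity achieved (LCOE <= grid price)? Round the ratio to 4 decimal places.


Compare LCOE to grid price:
  LCOE = $0.0659/kWh, Grid price = $0.1624/kWh
  Ratio = LCOE / grid_price = 0.0659 / 0.1624 = 0.4058
  Grid parity achieved (ratio <= 1)? yes

0.4058


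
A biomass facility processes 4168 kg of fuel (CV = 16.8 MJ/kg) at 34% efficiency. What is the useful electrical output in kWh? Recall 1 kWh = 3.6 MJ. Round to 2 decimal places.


Total energy = mass * CV = 4168 * 16.8 = 70022.4 MJ
Useful energy = total * eta = 70022.4 * 0.34 = 23807.62 MJ
Convert to kWh: 23807.62 / 3.6
Useful energy = 6613.23 kWh

6613.23


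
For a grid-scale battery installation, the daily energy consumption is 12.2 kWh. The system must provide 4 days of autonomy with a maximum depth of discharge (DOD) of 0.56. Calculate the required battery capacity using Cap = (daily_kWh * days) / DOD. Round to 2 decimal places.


Total energy needed = daily * days = 12.2 * 4 = 48.8 kWh
Account for depth of discharge:
  Cap = total_energy / DOD = 48.8 / 0.56
  Cap = 87.14 kWh

87.14


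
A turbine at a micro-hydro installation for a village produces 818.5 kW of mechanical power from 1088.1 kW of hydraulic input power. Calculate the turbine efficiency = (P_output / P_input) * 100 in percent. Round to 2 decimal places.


Turbine efficiency = (output power / input power) * 100
eta = (818.5 / 1088.1) * 100
eta = 75.22%

75.22


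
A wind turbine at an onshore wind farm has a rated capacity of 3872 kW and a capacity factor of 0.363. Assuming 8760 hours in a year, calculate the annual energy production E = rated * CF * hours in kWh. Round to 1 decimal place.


Annual energy = rated_kW * capacity_factor * hours_per_year
Given: P_rated = 3872 kW, CF = 0.363, hours = 8760
E = 3872 * 0.363 * 8760
E = 12312495.4 kWh

12312495.4


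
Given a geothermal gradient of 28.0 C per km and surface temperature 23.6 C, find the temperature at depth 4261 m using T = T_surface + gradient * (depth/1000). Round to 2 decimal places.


Convert depth to km: 4261 / 1000 = 4.261 km
Temperature increase = gradient * depth_km = 28.0 * 4.261 = 119.31 C
Temperature at depth = T_surface + delta_T = 23.6 + 119.31
T = 142.91 C

142.91


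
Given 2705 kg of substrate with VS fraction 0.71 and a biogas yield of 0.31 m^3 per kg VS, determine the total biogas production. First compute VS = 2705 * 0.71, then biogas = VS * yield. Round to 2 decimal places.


Compute volatile solids:
  VS = mass * VS_fraction = 2705 * 0.71 = 1920.55 kg
Calculate biogas volume:
  Biogas = VS * specific_yield = 1920.55 * 0.31
  Biogas = 595.37 m^3

595.37


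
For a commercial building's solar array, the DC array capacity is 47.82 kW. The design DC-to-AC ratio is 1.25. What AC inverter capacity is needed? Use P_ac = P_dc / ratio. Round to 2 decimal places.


The inverter AC capacity is determined by the DC/AC ratio.
Given: P_dc = 47.82 kW, DC/AC ratio = 1.25
P_ac = P_dc / ratio = 47.82 / 1.25
P_ac = 38.26 kW

38.26


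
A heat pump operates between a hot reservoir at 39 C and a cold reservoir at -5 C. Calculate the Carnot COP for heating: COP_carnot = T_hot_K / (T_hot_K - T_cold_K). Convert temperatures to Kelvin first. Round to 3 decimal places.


Convert to Kelvin:
  T_hot = 39 + 273.15 = 312.15 K
  T_cold = -5 + 273.15 = 268.15 K
Apply Carnot COP formula:
  COP = T_hot_K / (T_hot_K - T_cold_K) = 312.15 / 44.0
  COP = 7.094

7.094


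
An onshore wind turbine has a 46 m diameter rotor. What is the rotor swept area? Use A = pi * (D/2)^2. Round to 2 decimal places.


Compute the rotor radius:
  r = D / 2 = 46 / 2 = 23.0 m
Calculate swept area:
  A = pi * r^2 = pi * 23.0^2
  A = 1661.90 m^2

1661.90


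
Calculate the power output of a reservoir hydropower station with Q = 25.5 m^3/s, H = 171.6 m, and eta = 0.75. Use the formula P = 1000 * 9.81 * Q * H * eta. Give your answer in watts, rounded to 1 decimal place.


Apply the hydropower formula P = rho * g * Q * H * eta
rho * g = 1000 * 9.81 = 9810.0
P = 9810.0 * 25.5 * 171.6 * 0.75
P = 32194948.5 W

32194948.5


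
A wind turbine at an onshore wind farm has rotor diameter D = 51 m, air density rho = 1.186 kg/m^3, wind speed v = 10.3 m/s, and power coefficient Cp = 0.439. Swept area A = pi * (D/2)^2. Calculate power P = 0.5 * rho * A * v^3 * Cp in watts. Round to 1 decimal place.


Step 1 -- Compute swept area:
  A = pi * (D/2)^2 = pi * (51/2)^2 = 2042.82 m^2
Step 2 -- Apply wind power equation:
  P = 0.5 * rho * A * v^3 * Cp
  v^3 = 10.3^3 = 1092.727
  P = 0.5 * 1.186 * 2042.82 * 1092.727 * 0.439
  P = 581113.7 W

581113.7


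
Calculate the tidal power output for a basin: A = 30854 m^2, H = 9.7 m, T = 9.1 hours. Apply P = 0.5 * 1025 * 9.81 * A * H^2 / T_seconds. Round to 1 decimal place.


Convert period to seconds: T = 9.1 * 3600 = 32760.0 s
H^2 = 9.7^2 = 94.09
P = 0.5 * rho * g * A * H^2 / T
P = 0.5 * 1025 * 9.81 * 30854 * 94.09 / 32760.0
P = 445526.9 W

445526.9


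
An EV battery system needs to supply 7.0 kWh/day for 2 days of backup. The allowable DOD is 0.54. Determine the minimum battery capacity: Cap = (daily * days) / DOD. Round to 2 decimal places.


Total energy needed = daily * days = 7.0 * 2 = 14.0 kWh
Account for depth of discharge:
  Cap = total_energy / DOD = 14.0 / 0.54
  Cap = 25.93 kWh

25.93


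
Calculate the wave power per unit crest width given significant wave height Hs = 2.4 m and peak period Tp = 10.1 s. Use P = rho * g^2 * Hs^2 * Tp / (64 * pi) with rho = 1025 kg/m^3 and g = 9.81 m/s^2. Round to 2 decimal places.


Apply wave power formula:
  g^2 = 9.81^2 = 96.2361
  Hs^2 = 2.4^2 = 5.76
  Numerator = rho * g^2 * Hs^2 * Tp = 1025 * 96.2361 * 5.76 * 10.1 = 5738597.14
  Denominator = 64 * pi = 201.0619
  P = 5738597.14 / 201.0619 = 28541.44 W/m

28541.44


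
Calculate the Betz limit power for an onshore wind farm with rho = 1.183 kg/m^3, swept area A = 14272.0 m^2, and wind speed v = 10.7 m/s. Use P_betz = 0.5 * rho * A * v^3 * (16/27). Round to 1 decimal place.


The Betz coefficient Cp_max = 16/27 = 0.5926
v^3 = 10.7^3 = 1225.043
P_betz = 0.5 * rho * A * v^3 * Cp_max
P_betz = 0.5 * 1.183 * 14272.0 * 1225.043 * 0.5926
P_betz = 6128400.5 W

6128400.5


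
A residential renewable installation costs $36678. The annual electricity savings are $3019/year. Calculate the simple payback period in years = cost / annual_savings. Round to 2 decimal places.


Simple payback period = initial cost / annual savings
Payback = 36678 / 3019
Payback = 12.15 years

12.15


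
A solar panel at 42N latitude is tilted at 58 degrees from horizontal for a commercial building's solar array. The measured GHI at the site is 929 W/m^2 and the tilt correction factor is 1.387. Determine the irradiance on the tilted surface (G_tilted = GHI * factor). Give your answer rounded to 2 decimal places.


Identify the given values:
  GHI = 929 W/m^2, tilt correction factor = 1.387
Apply the formula G_tilted = GHI * factor:
  G_tilted = 929 * 1.387
  G_tilted = 1288.52 W/m^2

1288.52


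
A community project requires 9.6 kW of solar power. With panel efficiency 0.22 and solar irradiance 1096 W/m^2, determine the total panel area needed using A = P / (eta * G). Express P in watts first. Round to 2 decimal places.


Convert target power to watts: P = 9.6 * 1000 = 9600.0 W
Compute denominator: eta * G = 0.22 * 1096 = 241.12
Required area A = P / (eta * G) = 9600.0 / 241.12
A = 39.81 m^2

39.81


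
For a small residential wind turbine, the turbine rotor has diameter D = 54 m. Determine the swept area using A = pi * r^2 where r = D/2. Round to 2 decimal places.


Compute the rotor radius:
  r = D / 2 = 54 / 2 = 27.0 m
Calculate swept area:
  A = pi * r^2 = pi * 27.0^2
  A = 2290.22 m^2

2290.22


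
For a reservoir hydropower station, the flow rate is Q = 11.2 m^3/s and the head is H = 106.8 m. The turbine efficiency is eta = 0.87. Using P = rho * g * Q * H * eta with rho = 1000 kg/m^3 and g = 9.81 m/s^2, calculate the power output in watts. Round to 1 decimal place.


Apply the hydropower formula P = rho * g * Q * H * eta
rho * g = 1000 * 9.81 = 9810.0
P = 9810.0 * 11.2 * 106.8 * 0.87
P = 10208866.8 W

10208866.8


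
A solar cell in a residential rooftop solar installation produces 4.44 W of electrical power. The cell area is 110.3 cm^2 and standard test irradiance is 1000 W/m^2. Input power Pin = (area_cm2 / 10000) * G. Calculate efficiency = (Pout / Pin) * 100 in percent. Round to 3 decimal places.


First compute the input power:
  Pin = area_cm2 / 10000 * G = 110.3 / 10000 * 1000 = 11.03 W
Then compute efficiency:
  Efficiency = (Pout / Pin) * 100 = (4.44 / 11.03) * 100
  Efficiency = 40.254%

40.254


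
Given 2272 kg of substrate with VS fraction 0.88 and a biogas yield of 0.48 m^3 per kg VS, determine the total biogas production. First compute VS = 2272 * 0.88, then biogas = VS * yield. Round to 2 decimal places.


Compute volatile solids:
  VS = mass * VS_fraction = 2272 * 0.88 = 1999.36 kg
Calculate biogas volume:
  Biogas = VS * specific_yield = 1999.36 * 0.48
  Biogas = 959.69 m^3

959.69


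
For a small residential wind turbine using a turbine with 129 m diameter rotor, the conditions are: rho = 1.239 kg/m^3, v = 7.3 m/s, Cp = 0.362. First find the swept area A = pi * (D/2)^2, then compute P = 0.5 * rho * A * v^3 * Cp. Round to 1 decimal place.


Step 1 -- Compute swept area:
  A = pi * (D/2)^2 = pi * (129/2)^2 = 13069.81 m^2
Step 2 -- Apply wind power equation:
  P = 0.5 * rho * A * v^3 * Cp
  v^3 = 7.3^3 = 389.017
  P = 0.5 * 1.239 * 13069.81 * 389.017 * 0.362
  P = 1140217.7 W

1140217.7


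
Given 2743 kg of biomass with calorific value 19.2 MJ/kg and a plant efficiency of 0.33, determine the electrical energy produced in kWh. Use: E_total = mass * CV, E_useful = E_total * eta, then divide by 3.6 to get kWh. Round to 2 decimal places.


Total energy = mass * CV = 2743 * 19.2 = 52665.6 MJ
Useful energy = total * eta = 52665.6 * 0.33 = 17379.65 MJ
Convert to kWh: 17379.65 / 3.6
Useful energy = 4827.68 kWh

4827.68


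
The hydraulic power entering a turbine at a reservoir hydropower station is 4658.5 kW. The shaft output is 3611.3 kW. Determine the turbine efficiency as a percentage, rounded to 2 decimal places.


Turbine efficiency = (output power / input power) * 100
eta = (3611.3 / 4658.5) * 100
eta = 77.52%

77.52


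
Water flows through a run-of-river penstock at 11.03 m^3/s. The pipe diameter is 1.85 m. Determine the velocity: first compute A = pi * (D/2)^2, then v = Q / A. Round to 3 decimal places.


Compute pipe cross-sectional area:
  A = pi * (D/2)^2 = pi * (1.85/2)^2 = 2.688 m^2
Calculate velocity:
  v = Q / A = 11.03 / 2.688
  v = 4.103 m/s

4.103


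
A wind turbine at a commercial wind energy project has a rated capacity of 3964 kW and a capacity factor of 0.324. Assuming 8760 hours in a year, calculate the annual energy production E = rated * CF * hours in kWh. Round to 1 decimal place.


Annual energy = rated_kW * capacity_factor * hours_per_year
Given: P_rated = 3964 kW, CF = 0.324, hours = 8760
E = 3964 * 0.324 * 8760
E = 11250783.4 kWh

11250783.4


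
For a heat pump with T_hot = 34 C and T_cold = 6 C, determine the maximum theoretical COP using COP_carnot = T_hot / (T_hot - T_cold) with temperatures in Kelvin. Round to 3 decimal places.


Convert to Kelvin:
  T_hot = 34 + 273.15 = 307.15 K
  T_cold = 6 + 273.15 = 279.15 K
Apply Carnot COP formula:
  COP = T_hot_K / (T_hot_K - T_cold_K) = 307.15 / 28.0
  COP = 10.970

10.970


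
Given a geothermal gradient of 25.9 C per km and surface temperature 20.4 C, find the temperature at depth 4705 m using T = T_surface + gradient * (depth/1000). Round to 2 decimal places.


Convert depth to km: 4705 / 1000 = 4.705 km
Temperature increase = gradient * depth_km = 25.9 * 4.705 = 121.86 C
Temperature at depth = T_surface + delta_T = 20.4 + 121.86
T = 142.26 C

142.26


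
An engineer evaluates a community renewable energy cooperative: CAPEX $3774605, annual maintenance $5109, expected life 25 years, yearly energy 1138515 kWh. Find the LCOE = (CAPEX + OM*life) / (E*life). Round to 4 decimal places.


Total cost = CAPEX + OM * lifetime = 3774605 + 5109 * 25 = 3774605 + 127725 = 3902330
Total generation = annual * lifetime = 1138515 * 25 = 28462875 kWh
LCOE = 3902330 / 28462875
LCOE = 0.1371 $/kWh

0.1371


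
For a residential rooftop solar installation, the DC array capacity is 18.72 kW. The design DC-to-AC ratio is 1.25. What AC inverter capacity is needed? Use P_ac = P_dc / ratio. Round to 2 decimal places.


The inverter AC capacity is determined by the DC/AC ratio.
Given: P_dc = 18.72 kW, DC/AC ratio = 1.25
P_ac = P_dc / ratio = 18.72 / 1.25
P_ac = 14.98 kW

14.98


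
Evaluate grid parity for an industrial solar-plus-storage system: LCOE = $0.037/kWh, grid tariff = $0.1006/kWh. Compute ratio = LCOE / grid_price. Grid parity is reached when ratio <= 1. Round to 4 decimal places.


Compare LCOE to grid price:
  LCOE = $0.037/kWh, Grid price = $0.1006/kWh
  Ratio = LCOE / grid_price = 0.037 / 0.1006 = 0.3678
  Grid parity achieved (ratio <= 1)? yes

0.3678


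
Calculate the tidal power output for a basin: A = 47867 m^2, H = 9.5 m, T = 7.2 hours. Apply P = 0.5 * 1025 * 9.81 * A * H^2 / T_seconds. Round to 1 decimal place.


Convert period to seconds: T = 7.2 * 3600 = 25920.0 s
H^2 = 9.5^2 = 90.25
P = 0.5 * rho * g * A * H^2 / T
P = 0.5 * 1025 * 9.81 * 47867 * 90.25 / 25920.0
P = 837936.9 W

837936.9


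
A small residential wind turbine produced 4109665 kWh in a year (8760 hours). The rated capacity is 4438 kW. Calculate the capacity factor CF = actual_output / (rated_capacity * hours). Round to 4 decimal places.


Capacity factor = actual output / maximum possible output
Maximum possible = rated * hours = 4438 * 8760 = 38876880 kWh
CF = 4109665 / 38876880
CF = 0.1057

0.1057


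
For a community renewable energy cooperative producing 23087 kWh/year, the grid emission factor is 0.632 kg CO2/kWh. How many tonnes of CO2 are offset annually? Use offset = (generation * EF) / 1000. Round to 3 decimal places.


CO2 offset in kg = generation * emission_factor
CO2 offset = 23087 * 0.632 = 14590.98 kg
Convert to tonnes:
  CO2 offset = 14590.98 / 1000 = 14.591 tonnes

14.591


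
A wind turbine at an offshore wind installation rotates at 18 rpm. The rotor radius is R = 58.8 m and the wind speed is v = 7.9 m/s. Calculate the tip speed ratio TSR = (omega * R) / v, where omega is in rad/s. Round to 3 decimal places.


Convert rotational speed to rad/s:
  omega = 18 * 2 * pi / 60 = 1.885 rad/s
Compute tip speed:
  v_tip = omega * R = 1.885 * 58.8 = 110.835 m/s
Tip speed ratio:
  TSR = v_tip / v_wind = 110.835 / 7.9 = 14.030

14.030


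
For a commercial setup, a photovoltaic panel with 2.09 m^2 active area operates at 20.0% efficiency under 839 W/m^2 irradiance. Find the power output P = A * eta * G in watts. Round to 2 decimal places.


Use the solar power formula P = A * eta * G.
Given: A = 2.09 m^2, eta = 0.2, G = 839 W/m^2
P = 2.09 * 0.2 * 839
P = 350.70 W

350.70


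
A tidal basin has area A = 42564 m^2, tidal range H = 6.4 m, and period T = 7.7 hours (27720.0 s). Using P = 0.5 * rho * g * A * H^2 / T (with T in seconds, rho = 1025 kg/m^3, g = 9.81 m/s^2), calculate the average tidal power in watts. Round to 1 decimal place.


Convert period to seconds: T = 7.7 * 3600 = 27720.0 s
H^2 = 6.4^2 = 40.96
P = 0.5 * rho * g * A * H^2 / T
P = 0.5 * 1025 * 9.81 * 42564 * 40.96 / 27720.0
P = 316207.4 W

316207.4


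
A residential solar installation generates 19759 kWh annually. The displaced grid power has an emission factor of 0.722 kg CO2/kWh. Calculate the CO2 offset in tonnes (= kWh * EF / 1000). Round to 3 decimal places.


CO2 offset in kg = generation * emission_factor
CO2 offset = 19759 * 0.722 = 14266.0 kg
Convert to tonnes:
  CO2 offset = 14266.0 / 1000 = 14.266 tonnes

14.266


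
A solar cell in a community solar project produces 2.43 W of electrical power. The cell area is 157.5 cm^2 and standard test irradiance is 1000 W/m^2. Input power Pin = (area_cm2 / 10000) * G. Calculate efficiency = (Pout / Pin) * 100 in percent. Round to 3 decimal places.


First compute the input power:
  Pin = area_cm2 / 10000 * G = 157.5 / 10000 * 1000 = 15.75 W
Then compute efficiency:
  Efficiency = (Pout / Pin) * 100 = (2.43 / 15.75) * 100
  Efficiency = 15.429%

15.429


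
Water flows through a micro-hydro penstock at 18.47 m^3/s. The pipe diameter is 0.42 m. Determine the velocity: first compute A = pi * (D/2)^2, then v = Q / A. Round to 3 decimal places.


Compute pipe cross-sectional area:
  A = pi * (D/2)^2 = pi * (0.42/2)^2 = 0.1385 m^2
Calculate velocity:
  v = Q / A = 18.47 / 0.1385
  v = 133.315 m/s

133.315


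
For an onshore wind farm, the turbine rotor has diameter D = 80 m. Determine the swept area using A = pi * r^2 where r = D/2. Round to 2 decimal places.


Compute the rotor radius:
  r = D / 2 = 80 / 2 = 40.0 m
Calculate swept area:
  A = pi * r^2 = pi * 40.0^2
  A = 5026.55 m^2

5026.55


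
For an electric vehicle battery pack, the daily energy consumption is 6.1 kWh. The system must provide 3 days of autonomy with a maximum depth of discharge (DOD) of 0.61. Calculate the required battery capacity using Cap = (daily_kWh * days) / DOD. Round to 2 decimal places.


Total energy needed = daily * days = 6.1 * 3 = 18.3 kWh
Account for depth of discharge:
  Cap = total_energy / DOD = 18.3 / 0.61
  Cap = 30.00 kWh

30.00


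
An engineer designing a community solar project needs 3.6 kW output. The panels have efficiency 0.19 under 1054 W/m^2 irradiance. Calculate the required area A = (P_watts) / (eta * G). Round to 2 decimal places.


Convert target power to watts: P = 3.6 * 1000 = 3600.0 W
Compute denominator: eta * G = 0.19 * 1054 = 200.26
Required area A = P / (eta * G) = 3600.0 / 200.26
A = 17.98 m^2

17.98


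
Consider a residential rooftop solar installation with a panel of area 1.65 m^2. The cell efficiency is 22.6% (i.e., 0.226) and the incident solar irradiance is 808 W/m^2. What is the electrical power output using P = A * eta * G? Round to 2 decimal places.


Use the solar power formula P = A * eta * G.
Given: A = 1.65 m^2, eta = 0.226, G = 808 W/m^2
P = 1.65 * 0.226 * 808
P = 301.30 W

301.30


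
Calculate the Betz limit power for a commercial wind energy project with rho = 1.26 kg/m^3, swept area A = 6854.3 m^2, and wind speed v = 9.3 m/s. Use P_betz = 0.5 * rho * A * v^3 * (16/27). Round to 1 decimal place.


The Betz coefficient Cp_max = 16/27 = 0.5926
v^3 = 9.3^3 = 804.357
P_betz = 0.5 * rho * A * v^3 * Cp_max
P_betz = 0.5 * 1.26 * 6854.3 * 804.357 * 0.5926
P_betz = 2058300.2 W

2058300.2


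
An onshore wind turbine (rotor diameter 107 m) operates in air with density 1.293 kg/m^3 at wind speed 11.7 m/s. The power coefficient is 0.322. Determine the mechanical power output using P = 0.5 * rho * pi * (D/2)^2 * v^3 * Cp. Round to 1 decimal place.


Step 1 -- Compute swept area:
  A = pi * (D/2)^2 = pi * (107/2)^2 = 8992.02 m^2
Step 2 -- Apply wind power equation:
  P = 0.5 * rho * A * v^3 * Cp
  v^3 = 11.7^3 = 1601.613
  P = 0.5 * 1.293 * 8992.02 * 1601.613 * 0.322
  P = 2998053.8 W

2998053.8


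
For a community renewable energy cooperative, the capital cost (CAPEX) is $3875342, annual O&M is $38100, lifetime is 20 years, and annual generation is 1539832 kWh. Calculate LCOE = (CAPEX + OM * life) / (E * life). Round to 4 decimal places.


Total cost = CAPEX + OM * lifetime = 3875342 + 38100 * 20 = 3875342 + 762000 = 4637342
Total generation = annual * lifetime = 1539832 * 20 = 30796640 kWh
LCOE = 4637342 / 30796640
LCOE = 0.1506 $/kWh

0.1506


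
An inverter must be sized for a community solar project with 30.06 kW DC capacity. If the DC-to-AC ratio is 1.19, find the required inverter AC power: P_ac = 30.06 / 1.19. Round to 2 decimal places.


The inverter AC capacity is determined by the DC/AC ratio.
Given: P_dc = 30.06 kW, DC/AC ratio = 1.19
P_ac = P_dc / ratio = 30.06 / 1.19
P_ac = 25.26 kW

25.26


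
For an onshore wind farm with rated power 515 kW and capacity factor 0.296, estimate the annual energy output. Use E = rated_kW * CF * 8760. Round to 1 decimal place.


Annual energy = rated_kW * capacity_factor * hours_per_year
Given: P_rated = 515 kW, CF = 0.296, hours = 8760
E = 515 * 0.296 * 8760
E = 1335374.4 kWh

1335374.4


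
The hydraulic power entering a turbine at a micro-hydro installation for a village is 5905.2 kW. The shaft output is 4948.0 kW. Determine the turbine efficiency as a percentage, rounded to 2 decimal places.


Turbine efficiency = (output power / input power) * 100
eta = (4948.0 / 5905.2) * 100
eta = 83.79%

83.79


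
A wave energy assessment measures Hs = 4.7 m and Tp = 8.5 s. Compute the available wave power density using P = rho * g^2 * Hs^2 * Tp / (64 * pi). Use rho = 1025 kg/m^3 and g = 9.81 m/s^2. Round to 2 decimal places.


Apply wave power formula:
  g^2 = 9.81^2 = 96.2361
  Hs^2 = 4.7^2 = 22.09
  Numerator = rho * g^2 * Hs^2 * Tp = 1025 * 96.2361 * 22.09 * 8.5 = 18521515.6
  Denominator = 64 * pi = 201.0619
  P = 18521515.6 / 201.0619 = 92118.46 W/m

92118.46


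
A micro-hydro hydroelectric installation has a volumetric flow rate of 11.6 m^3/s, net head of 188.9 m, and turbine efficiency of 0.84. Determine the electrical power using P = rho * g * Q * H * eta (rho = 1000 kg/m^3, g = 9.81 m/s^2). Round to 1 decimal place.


Apply the hydropower formula P = rho * g * Q * H * eta
rho * g = 1000 * 9.81 = 9810.0
P = 9810.0 * 11.6 * 188.9 * 0.84
P = 18056694.1 W

18056694.1


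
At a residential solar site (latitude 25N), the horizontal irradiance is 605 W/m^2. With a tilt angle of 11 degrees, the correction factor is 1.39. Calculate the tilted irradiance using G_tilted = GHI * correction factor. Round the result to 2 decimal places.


Identify the given values:
  GHI = 605 W/m^2, tilt correction factor = 1.39
Apply the formula G_tilted = GHI * factor:
  G_tilted = 605 * 1.39
  G_tilted = 840.95 W/m^2

840.95


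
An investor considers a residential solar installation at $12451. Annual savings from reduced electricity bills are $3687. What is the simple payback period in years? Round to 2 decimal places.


Simple payback period = initial cost / annual savings
Payback = 12451 / 3687
Payback = 3.38 years

3.38


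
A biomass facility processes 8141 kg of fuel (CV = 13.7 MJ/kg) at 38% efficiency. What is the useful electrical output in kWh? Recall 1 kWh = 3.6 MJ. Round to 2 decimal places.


Total energy = mass * CV = 8141 * 13.7 = 111531.7 MJ
Useful energy = total * eta = 111531.7 * 0.38 = 42382.05 MJ
Convert to kWh: 42382.05 / 3.6
Useful energy = 11772.79 kWh

11772.79


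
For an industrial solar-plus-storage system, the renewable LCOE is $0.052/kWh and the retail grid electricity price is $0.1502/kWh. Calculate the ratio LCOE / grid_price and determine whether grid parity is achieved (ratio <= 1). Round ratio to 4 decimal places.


Compare LCOE to grid price:
  LCOE = $0.052/kWh, Grid price = $0.1502/kWh
  Ratio = LCOE / grid_price = 0.052 / 0.1502 = 0.3462
  Grid parity achieved (ratio <= 1)? yes

0.3462


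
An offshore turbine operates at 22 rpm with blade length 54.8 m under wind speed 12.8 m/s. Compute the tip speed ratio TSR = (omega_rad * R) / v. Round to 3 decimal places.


Convert rotational speed to rad/s:
  omega = 22 * 2 * pi / 60 = 2.3038 rad/s
Compute tip speed:
  v_tip = omega * R = 2.3038 * 54.8 = 126.25 m/s
Tip speed ratio:
  TSR = v_tip / v_wind = 126.25 / 12.8 = 9.863

9.863


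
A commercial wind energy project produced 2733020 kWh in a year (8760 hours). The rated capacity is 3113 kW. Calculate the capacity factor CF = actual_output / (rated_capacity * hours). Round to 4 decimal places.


Capacity factor = actual output / maximum possible output
Maximum possible = rated * hours = 3113 * 8760 = 27269880 kWh
CF = 2733020 / 27269880
CF = 0.1002

0.1002


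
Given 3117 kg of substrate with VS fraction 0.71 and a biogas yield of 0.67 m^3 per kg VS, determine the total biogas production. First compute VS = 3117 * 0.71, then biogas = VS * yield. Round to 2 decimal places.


Compute volatile solids:
  VS = mass * VS_fraction = 3117 * 0.71 = 2213.07 kg
Calculate biogas volume:
  Biogas = VS * specific_yield = 2213.07 * 0.67
  Biogas = 1482.76 m^3

1482.76


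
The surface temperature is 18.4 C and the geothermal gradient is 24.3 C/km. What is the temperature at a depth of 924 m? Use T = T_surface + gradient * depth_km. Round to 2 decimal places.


Convert depth to km: 924 / 1000 = 0.924 km
Temperature increase = gradient * depth_km = 24.3 * 0.924 = 22.45 C
Temperature at depth = T_surface + delta_T = 18.4 + 22.45
T = 40.85 C

40.85
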